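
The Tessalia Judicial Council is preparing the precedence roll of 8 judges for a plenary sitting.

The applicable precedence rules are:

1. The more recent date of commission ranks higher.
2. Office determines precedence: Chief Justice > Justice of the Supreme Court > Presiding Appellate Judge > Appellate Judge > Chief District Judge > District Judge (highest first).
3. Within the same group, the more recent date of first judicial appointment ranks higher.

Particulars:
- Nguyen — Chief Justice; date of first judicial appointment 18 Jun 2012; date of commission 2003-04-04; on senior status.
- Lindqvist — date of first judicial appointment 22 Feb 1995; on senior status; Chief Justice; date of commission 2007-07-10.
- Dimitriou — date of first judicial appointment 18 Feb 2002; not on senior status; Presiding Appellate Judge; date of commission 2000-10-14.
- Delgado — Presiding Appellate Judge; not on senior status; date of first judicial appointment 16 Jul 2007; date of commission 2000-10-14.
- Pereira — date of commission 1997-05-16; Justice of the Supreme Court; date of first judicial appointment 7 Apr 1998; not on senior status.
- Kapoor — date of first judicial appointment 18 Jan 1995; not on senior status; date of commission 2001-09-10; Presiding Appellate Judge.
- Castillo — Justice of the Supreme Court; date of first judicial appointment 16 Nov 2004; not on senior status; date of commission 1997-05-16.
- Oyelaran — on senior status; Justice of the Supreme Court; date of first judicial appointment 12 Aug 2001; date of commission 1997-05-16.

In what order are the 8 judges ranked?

By date of commission (later first): Lindqvist (2007-07-10); then Nguyen (2003-04-04); then Kapoor (2001-09-10); then Delgado and Dimitriou (both 2000-10-14); then Castillo, Oyelaran and Pereira (each 1997-05-16).
Delgado and Dimitriou are each Presiding Appellate Judge, so the next rule applies.
Among Delgado and Dimitriou, by date of first judicial appointment (later first): Delgado (16 Jul 2007) before Dimitriou (18 Feb 2002).
Castillo, Oyelaran and Pereira are each Justice of the Supreme Court, so the next rule applies.
Among Castillo, Oyelaran and Pereira, by date of first judicial appointment (later first): Castillo (16 Nov 2004) before Oyelaran (12 Aug 2001) before Pereira (7 Apr 1998).
Full order: Lindqvist, Nguyen, Kapoor, Delgado, Dimitriou, Castillo, Oyelaran, Pereira.

Lindqvist, Nguyen, Kapoor, Delgado, Dimitriou, Castillo, Oyelaran, Pereira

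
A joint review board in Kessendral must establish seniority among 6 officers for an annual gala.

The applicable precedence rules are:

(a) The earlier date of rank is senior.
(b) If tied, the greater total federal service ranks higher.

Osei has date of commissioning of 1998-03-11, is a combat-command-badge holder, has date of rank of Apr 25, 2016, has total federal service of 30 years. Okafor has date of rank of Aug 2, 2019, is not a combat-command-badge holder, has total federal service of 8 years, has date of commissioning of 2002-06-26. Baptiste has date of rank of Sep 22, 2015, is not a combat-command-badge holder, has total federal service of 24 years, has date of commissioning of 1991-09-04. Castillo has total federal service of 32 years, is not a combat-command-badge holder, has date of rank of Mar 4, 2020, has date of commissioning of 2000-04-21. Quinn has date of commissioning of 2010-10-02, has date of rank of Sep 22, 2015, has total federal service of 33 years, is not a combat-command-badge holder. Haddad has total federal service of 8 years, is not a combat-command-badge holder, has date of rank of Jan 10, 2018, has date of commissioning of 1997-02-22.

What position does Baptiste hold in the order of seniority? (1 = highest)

By date of rank (earlier first): Quinn and Baptiste (both Sep 22, 2015); then Osei (Apr 25, 2016); then Haddad (Jan 10, 2018); then Okafor (Aug 2, 2019); then Castillo (Mar 4, 2020).
Among Quinn and Baptiste, by total federal service (higher first): Quinn (33 years) before Baptiste (24 years).
Order: Quinn, Baptiste, Osei, Haddad, Okafor, Castillo. So position 2.

2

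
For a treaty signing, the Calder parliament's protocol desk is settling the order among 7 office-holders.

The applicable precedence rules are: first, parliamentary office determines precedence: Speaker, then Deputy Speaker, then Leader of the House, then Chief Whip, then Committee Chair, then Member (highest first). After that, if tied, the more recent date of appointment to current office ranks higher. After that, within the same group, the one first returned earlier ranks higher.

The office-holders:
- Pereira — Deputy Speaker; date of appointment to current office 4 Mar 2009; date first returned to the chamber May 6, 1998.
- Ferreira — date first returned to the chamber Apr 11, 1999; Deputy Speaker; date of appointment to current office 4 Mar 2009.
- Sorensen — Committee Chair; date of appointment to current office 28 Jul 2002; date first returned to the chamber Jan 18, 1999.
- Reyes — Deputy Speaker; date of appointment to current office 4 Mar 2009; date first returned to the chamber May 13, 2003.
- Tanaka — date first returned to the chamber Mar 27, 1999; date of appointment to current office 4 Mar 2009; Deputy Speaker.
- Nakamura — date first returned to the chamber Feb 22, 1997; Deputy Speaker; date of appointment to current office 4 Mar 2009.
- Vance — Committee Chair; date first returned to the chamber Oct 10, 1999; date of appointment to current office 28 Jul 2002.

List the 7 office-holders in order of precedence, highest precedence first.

By parliamentary office: Nakamura, Pereira, Tanaka, Ferreira and Reyes (Deputy Speaker); then Sorensen and Vance (Committee Chair).
Nakamura, Pereira, Tanaka, Ferreira and Reyes all have date of appointment to current office 4 Mar 2009, so the next rule applies.
Among Nakamura, Pereira, Tanaka, Ferreira and Reyes, by date first returned to the chamber (earlier first): Nakamura (Feb 22, 1997) before Pereira (May 6, 1998) before Tanaka (Mar 27, 1999) before Ferreira (Apr 11, 1999) before Reyes (May 13, 2003).
Sorensen and Vance both have date of appointment to current office 28 Jul 2002, so the next rule applies.
Among Sorensen and Vance, by date first returned to the chamber (earlier first): Sorensen (Jan 18, 1999) before Vance (Oct 10, 1999).
Full order: Nakamura, Pereira, Tanaka, Ferreira, Reyes, Sorensen, Vance.

Nakamura, Pereira, Tanaka, Ferreira, Reyes, Sorensen, Vance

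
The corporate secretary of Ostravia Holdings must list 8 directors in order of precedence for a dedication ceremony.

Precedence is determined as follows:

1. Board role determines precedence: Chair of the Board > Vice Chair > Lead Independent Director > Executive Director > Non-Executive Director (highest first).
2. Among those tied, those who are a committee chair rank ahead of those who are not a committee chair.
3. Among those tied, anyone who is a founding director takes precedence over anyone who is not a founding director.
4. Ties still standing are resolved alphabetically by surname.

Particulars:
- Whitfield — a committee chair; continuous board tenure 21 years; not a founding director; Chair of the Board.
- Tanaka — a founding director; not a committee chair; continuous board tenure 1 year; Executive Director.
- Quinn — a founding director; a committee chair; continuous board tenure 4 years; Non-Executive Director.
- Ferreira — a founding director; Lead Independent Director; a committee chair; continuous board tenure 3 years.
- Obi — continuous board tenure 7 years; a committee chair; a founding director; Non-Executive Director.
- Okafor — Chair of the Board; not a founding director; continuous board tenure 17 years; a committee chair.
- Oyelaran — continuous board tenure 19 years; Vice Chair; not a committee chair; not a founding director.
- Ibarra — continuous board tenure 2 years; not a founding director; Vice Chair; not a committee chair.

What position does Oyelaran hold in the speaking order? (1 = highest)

4

By board role: Okafor and Whitfield (Chair of the Board); then Ibarra and Oyelaran (Vice Chair); then Ferreira (Lead Independent Director); then Tanaka (Executive Director); then Obi and Quinn (Non-Executive Director).
Okafor and Whitfield are each a committee chair, so the next rule applies.
Okafor and Whitfield are each not a founding director, so the next rule applies.
Among Okafor and Whitfield, alphabetically by surname: Okafor before Whitfield.
Ibarra and Oyelaran are each not a committee chair, so the next rule applies.
Ibarra and Oyelaran are each not a founding director, so the next rule applies.
Among Ibarra and Oyelaran, alphabetically by surname: Ibarra before Oyelaran.
Obi and Quinn are each a committee chair, so the next rule applies.
Obi and Quinn are each a founding director, so the next rule applies.
Among Obi and Quinn, alphabetically by surname: Obi before Quinn.
Order: Okafor, Whitfield, Ibarra, Oyelaran, Ferreira, Tanaka, Obi, Quinn. So position 4.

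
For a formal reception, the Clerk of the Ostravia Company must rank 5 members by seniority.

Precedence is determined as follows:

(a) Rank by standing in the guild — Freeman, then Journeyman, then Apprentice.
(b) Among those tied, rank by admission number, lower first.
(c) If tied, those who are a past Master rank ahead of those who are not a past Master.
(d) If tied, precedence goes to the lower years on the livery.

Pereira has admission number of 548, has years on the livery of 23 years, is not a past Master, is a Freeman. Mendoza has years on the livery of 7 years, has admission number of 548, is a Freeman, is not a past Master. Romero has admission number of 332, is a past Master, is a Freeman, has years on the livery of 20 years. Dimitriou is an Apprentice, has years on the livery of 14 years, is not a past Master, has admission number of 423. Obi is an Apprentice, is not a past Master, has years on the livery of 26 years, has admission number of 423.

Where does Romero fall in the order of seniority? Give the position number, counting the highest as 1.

1

By standing in the guild: Romero, Mendoza and Pereira (Freeman); then Dimitriou and Obi (Apprentice).
Among Romero, Mendoza and Pereira, by admission number (lower first): Romero (332) before Mendoza and Pereira (548).
Mendoza and Pereira are each not a past Master, so the next rule applies.
Among Mendoza and Pereira, by years on the livery (lower first): Mendoza (7 years) before Pereira (23 years).
Dimitriou and Obi both have admission number 423, so the next rule applies.
Dimitriou and Obi are each not a past Master, so the next rule applies.
Among Dimitriou and Obi, by years on the livery (lower first): Dimitriou (14 years) before Obi (26 years).
Order: Romero, Mendoza, Pereira, Dimitriou, Obi. So position 1.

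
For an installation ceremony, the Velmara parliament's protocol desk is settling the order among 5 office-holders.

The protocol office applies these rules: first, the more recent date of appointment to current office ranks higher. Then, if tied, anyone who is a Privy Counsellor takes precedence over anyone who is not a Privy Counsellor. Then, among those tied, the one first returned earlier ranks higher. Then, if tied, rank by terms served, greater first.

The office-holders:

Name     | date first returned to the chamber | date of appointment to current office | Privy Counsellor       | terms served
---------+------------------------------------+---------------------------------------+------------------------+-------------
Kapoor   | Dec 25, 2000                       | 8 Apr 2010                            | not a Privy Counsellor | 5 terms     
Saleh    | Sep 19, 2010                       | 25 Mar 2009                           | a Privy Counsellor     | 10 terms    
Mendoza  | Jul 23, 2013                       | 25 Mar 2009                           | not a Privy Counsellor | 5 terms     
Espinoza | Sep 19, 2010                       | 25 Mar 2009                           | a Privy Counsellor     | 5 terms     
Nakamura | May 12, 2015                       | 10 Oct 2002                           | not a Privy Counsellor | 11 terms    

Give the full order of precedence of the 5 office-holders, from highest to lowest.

Kapoor, Saleh, Espinoza, Mendoza, Nakamura

By date of appointment to current office (later first): Kapoor (8 Apr 2010); then Saleh, Espinoza and Mendoza (each 25 Mar 2009); then Nakamura (10 Oct 2002).
Among Saleh, Espinoza and Mendoza, a Privy Counsellor before not a Privy Counsellor: Saleh and Espinoza (a Privy Counsellor) before Mendoza (not a Privy Counsellor).
Saleh and Espinoza both have date first returned to the chamber Sep 19, 2010, so the next rule applies.
Among Saleh and Espinoza, by terms served (higher first): Saleh (10 terms) before Espinoza (5 terms).
Full order: Kapoor, Saleh, Espinoza, Mendoza, Nakamura.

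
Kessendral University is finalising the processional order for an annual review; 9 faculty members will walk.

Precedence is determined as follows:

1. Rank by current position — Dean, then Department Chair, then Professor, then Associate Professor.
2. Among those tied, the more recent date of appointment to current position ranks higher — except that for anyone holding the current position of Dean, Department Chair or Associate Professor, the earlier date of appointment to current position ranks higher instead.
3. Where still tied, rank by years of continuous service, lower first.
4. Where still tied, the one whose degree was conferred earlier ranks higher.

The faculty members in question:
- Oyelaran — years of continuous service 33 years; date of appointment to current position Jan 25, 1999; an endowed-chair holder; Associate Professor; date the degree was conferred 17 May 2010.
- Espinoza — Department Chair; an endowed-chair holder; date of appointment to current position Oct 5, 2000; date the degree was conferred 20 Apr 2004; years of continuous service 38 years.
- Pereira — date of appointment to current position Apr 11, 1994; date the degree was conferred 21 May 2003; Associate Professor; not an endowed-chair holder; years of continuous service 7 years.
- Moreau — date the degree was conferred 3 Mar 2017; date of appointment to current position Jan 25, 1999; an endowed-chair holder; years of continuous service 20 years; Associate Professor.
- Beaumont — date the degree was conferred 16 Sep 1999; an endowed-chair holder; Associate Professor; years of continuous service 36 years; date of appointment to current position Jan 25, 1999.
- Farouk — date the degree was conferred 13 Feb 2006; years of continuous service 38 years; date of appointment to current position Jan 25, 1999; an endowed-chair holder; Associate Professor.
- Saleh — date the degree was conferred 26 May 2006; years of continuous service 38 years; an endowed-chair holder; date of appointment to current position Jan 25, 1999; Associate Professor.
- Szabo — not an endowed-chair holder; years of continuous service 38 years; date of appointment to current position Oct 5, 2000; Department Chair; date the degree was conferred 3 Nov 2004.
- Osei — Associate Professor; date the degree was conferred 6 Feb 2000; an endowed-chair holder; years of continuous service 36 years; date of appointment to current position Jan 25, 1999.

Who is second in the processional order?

By current position: Espinoza and Szabo (Department Chair); then Pereira, Moreau, Oyelaran, Beaumont, Osei, Farouk and Saleh (Associate Professor).
Espinoza and Szabo both have date of appointment to current position Oct 5, 2000, so the next rule applies.
Espinoza and Szabo both have years of continuous service 38 years, so the next rule applies.
Among Espinoza and Szabo, by date the degree was conferred (earlier first): Espinoza (20 Apr 2004) before Szabo (3 Nov 2004).
Among Pereira, Moreau, Oyelaran, Beaumont, Osei, Farouk and Saleh, by date of appointment to current position (earlier first) (reversed rule for this group): Pereira (Apr 11, 1994) before Moreau, Oyelaran, Beaumont, Osei, Farouk and Saleh (Jan 25, 1999).
Among Moreau, Oyelaran, Beaumont, Osei, Farouk and Saleh, by years of continuous service (lower first): Moreau (20 years) before Oyelaran (33 years) before Beaumont and Osei (36 years) before Farouk and Saleh (38 years).
Among Beaumont and Osei, by date the degree was conferred (earlier first): Beaumont (16 Sep 1999) before Osei (6 Feb 2000).
Among Farouk and Saleh, by date the degree was conferred (earlier first): Farouk (13 Feb 2006) before Saleh (26 May 2006).
Order: Espinoza, Szabo, Pereira, Moreau, Oyelaran, Beaumont, Osei, Farouk, Saleh.

Szabo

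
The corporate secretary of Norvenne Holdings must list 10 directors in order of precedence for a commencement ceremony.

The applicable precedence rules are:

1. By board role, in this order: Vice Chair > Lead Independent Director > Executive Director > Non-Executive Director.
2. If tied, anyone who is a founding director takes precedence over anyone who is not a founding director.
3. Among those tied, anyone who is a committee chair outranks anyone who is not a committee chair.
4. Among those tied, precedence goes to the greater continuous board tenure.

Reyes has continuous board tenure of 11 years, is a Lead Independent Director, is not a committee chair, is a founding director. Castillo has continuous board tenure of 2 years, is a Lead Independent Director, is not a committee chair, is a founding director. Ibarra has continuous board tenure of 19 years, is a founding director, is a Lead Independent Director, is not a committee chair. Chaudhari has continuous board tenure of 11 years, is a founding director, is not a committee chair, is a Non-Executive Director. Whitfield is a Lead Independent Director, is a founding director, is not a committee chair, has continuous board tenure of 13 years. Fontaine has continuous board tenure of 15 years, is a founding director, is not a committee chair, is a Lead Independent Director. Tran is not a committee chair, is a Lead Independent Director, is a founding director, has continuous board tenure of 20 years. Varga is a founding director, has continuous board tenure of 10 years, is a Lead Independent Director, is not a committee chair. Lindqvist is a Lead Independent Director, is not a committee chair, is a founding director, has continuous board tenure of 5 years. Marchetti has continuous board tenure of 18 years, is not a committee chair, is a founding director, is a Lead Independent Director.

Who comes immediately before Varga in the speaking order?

Reyes

By board role: Tran, Ibarra, Marchetti, Fontaine, Whitfield, Reyes, Varga, Lindqvist and Castillo (Lead Independent Director); then Chaudhari (Non-Executive Director).
Tran, Ibarra, Marchetti, Fontaine, Whitfield, Reyes, Varga, Lindqvist and Castillo are each a founding director, so the next rule applies.
Tran, Ibarra, Marchetti, Fontaine, Whitfield, Reyes, Varga, Lindqvist and Castillo are each not a committee chair, so the next rule applies.
Among Tran, Ibarra, Marchetti, Fontaine, Whitfield, Reyes, Varga, Lindqvist and Castillo, by continuous board tenure (higher first): Tran (20 years) before Ibarra (19 years) before Marchetti (18 years) before Fontaine (15 years) before Whitfield (13 years) before Reyes (11 years) before Varga (10 years) before Lindqvist (5 years) before Castillo (2 years).
Order: Tran, Ibarra, Marchetti, Fontaine, Whitfield, Reyes, Varga, Lindqvist, Castillo, Chaudhari.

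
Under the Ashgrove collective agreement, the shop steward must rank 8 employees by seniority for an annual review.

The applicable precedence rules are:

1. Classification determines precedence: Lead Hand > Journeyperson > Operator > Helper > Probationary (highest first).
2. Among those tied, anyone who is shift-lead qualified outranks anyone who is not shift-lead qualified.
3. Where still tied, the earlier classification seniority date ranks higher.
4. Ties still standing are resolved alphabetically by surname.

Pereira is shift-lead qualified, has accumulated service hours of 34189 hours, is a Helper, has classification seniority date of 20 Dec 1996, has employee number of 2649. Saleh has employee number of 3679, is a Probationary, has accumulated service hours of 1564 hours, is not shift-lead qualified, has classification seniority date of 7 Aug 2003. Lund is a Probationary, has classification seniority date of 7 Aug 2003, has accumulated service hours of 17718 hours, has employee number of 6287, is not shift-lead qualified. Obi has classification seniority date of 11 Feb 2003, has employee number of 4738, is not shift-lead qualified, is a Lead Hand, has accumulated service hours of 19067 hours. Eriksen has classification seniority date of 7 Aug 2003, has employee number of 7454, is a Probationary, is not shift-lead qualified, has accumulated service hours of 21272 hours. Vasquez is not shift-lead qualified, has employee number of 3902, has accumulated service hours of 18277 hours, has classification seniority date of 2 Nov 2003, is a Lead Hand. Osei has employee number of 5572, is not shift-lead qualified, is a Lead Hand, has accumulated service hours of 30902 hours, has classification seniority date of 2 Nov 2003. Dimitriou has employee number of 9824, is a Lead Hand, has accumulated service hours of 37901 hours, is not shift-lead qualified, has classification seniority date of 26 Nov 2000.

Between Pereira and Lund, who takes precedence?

By classification: Dimitriou, Obi, Osei and Vasquez (Lead Hand); then Pereira (Helper); then Eriksen, Lund and Saleh (Probationary).
Dimitriou, Obi, Osei and Vasquez are each not shift-lead qualified, so the next rule applies.
Among Dimitriou, Obi, Osei and Vasquez, by classification seniority date (earlier first): Dimitriou (26 Nov 2000) before Obi (11 Feb 2003) before Osei and Vasquez (2 Nov 2003).
Among Osei and Vasquez, alphabetically by surname: Osei before Vasquez.
Eriksen, Lund and Saleh are each not shift-lead qualified, so the next rule applies.
Eriksen, Lund and Saleh all have classification seniority date 7 Aug 2003, so the next rule applies.
Among Eriksen, Lund and Saleh, alphabetically by surname: Eriksen before Lund before Saleh.
So Pereira takes precedence.

Pereira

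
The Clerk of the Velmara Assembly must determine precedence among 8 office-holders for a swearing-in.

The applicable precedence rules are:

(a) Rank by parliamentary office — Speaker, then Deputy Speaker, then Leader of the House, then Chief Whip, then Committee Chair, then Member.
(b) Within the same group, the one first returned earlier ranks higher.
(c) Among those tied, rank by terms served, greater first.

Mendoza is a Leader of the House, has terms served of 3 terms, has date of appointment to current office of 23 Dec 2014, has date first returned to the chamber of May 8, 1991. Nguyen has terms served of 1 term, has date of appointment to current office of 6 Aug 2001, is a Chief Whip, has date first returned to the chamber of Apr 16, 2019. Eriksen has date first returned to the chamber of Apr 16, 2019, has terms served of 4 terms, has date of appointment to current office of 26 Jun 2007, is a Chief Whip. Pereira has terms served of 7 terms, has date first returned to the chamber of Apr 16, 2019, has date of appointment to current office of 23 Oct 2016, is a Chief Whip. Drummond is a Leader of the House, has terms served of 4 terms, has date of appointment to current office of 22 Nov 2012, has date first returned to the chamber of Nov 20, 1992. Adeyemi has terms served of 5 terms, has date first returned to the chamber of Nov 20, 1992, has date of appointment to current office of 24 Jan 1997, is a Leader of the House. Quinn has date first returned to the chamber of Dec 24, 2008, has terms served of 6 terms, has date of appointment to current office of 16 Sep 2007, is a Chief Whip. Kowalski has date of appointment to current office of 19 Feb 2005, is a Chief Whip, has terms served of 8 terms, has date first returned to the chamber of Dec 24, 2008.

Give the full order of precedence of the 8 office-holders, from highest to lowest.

Mendoza, Adeyemi, Drummond, Kowalski, Quinn, Pereira, Eriksen, Nguyen

By parliamentary office: Mendoza, Adeyemi and Drummond (Leader of the House); then Kowalski, Quinn, Pereira, Eriksen and Nguyen (Chief Whip).
Among Mendoza, Adeyemi and Drummond, by date first returned to the chamber (earlier first): Mendoza (May 8, 1991) before Adeyemi and Drummond (Nov 20, 1992).
Among Adeyemi and Drummond, by terms served (higher first): Adeyemi (5 terms) before Drummond (4 terms).
Among Kowalski, Quinn, Pereira, Eriksen and Nguyen, by date first returned to the chamber (earlier first): Kowalski and Quinn (Dec 24, 2008) before Pereira, Eriksen and Nguyen (Apr 16, 2019).
Among Kowalski and Quinn, by terms served (higher first): Kowalski (8 terms) before Quinn (6 terms).
Among Pereira, Eriksen and Nguyen, by terms served (higher first): Pereira (7 terms) before Eriksen (4 terms) before Nguyen (1 term).
Full order: Mendoza, Adeyemi, Drummond, Kowalski, Quinn, Pereira, Eriksen, Nguyen.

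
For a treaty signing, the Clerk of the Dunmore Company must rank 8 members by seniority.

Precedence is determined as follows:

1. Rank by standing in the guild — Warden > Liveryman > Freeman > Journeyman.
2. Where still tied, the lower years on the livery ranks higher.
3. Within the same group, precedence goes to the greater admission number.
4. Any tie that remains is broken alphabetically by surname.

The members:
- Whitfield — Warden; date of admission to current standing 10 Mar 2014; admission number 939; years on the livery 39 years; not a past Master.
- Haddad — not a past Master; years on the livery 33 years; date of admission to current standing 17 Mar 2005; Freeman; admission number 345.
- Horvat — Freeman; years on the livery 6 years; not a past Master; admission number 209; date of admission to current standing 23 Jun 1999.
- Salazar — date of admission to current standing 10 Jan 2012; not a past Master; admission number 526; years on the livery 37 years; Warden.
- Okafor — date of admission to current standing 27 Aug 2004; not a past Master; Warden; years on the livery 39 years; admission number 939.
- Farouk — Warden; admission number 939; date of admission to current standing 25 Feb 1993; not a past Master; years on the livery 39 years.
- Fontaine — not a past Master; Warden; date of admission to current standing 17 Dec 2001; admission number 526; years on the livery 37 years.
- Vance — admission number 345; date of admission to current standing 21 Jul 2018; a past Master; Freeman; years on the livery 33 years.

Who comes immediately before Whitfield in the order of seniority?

By standing in the guild: Fontaine, Salazar, Farouk, Okafor and Whitfield (Warden); then Horvat, Haddad and Vance (Freeman).
Among Fontaine, Salazar, Farouk, Okafor and Whitfield, by years on the livery (lower first): Fontaine and Salazar (37 years) before Farouk, Okafor and Whitfield (39 years).
Fontaine and Salazar both have admission number 526, so the next rule applies.
Among Fontaine and Salazar, alphabetically by surname: Fontaine before Salazar.
Farouk, Okafor and Whitfield all have admission number 939, so the next rule applies.
Among Farouk, Okafor and Whitfield, alphabetically by surname: Farouk before Okafor before Whitfield.
Among Horvat, Haddad and Vance, by years on the livery (lower first): Horvat (6 years) before Haddad and Vance (33 years).
Haddad and Vance both have admission number 345, so the next rule applies.
Among Haddad and Vance, alphabetically by surname: Haddad before Vance.
Order: Fontaine, Salazar, Farouk, Okafor, Whitfield, Horvat, Haddad, Vance.

Okafor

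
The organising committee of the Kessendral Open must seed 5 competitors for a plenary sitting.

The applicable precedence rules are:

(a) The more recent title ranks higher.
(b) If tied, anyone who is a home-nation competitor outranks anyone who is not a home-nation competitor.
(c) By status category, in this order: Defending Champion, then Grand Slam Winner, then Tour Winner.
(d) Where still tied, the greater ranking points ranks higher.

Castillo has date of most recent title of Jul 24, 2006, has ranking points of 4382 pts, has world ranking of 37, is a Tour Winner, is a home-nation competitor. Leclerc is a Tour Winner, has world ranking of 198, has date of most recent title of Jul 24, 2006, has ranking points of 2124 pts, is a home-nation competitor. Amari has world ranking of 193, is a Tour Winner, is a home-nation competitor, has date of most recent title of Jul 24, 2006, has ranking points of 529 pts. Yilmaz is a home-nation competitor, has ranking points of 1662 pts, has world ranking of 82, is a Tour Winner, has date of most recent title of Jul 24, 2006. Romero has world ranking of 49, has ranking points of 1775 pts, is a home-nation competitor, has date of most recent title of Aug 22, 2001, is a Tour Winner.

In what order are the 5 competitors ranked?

By date of most recent title (later first): Castillo, Leclerc, Yilmaz and Amari (each Jul 24, 2006); then Romero (Aug 22, 2001).
Castillo, Leclerc, Yilmaz and Amari are each a home-nation competitor, so the next rule applies.
Castillo, Leclerc, Yilmaz and Amari are each Tour Winner, so the next rule applies.
Among Castillo, Leclerc, Yilmaz and Amari, by ranking points (higher first): Castillo (4382 pts) before Leclerc (2124 pts) before Yilmaz (1662 pts) before Amari (529 pts).
Full order: Castillo, Leclerc, Yilmaz, Amari, Romero.

Castillo, Leclerc, Yilmaz, Amari, Romero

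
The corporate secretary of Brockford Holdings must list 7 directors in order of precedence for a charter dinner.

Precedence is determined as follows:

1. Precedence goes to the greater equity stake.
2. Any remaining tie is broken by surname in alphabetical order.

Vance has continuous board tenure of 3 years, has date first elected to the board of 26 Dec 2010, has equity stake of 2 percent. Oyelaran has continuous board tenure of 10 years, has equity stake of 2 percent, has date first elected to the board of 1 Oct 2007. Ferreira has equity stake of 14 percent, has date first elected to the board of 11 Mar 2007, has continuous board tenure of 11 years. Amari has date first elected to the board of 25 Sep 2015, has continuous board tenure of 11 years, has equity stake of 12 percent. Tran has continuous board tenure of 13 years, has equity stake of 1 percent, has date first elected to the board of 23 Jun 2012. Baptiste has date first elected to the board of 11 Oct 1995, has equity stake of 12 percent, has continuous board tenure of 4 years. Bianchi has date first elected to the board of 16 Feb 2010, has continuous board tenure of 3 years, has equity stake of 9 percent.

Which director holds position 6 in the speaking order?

By equity stake (higher first): Ferreira (14 percent); then Amari and Baptiste (both 12 percent); then Bianchi (9 percent); then Oyelaran and Vance (both 2 percent); then Tran (1 percent).
Among Amari and Baptiste, alphabetically by surname: Amari before Baptiste.
Among Oyelaran and Vance, alphabetically by surname: Oyelaran before Vance.
Order: Ferreira, Amari, Baptiste, Bianchi, Oyelaran, Vance, Tran.

Vance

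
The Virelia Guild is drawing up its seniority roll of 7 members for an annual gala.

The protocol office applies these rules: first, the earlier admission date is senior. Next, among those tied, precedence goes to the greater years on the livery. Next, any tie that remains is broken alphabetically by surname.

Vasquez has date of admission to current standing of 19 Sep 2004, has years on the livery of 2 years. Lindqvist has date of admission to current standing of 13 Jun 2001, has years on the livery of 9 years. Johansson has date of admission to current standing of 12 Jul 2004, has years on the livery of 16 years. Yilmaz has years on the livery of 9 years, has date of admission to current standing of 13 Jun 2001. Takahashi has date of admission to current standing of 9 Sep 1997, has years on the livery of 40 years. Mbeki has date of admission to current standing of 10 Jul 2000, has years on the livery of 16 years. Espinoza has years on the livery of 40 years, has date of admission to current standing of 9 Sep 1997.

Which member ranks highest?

By date of admission to current standing (earlier first): Espinoza and Takahashi (both 9 Sep 1997); then Mbeki (10 Jul 2000); then Lindqvist and Yilmaz (both 13 Jun 2001); then Johansson (12 Jul 2004); then Vasquez (19 Sep 2004).
Espinoza and Takahashi both have years on the livery 40 years, so the next rule applies.
Among Espinoza and Takahashi, alphabetically by surname: Espinoza before Takahashi.
Lindqvist and Yilmaz both have years on the livery 9 years, so the next rule applies.
Among Lindqvist and Yilmaz, alphabetically by surname: Lindqvist before Yilmaz.
Order: Espinoza, Takahashi, Mbeki, Lindqvist, Yilmaz, Johansson, Vasquez.

Espinoza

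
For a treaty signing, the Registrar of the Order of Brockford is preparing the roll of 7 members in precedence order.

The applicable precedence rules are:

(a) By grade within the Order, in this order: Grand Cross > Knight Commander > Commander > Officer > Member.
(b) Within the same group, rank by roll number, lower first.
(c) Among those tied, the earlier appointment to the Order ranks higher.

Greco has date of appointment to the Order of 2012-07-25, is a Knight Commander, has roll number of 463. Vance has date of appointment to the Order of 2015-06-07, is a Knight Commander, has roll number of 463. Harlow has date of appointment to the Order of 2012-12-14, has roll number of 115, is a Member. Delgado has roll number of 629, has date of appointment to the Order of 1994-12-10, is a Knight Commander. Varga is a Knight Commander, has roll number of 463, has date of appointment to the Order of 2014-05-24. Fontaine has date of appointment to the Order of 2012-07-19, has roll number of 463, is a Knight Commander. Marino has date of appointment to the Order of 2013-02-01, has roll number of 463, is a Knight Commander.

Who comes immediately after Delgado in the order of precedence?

By grade within the Order: Fontaine, Greco, Marino, Varga, Vance and Delgado (Knight Commander); then Harlow (Member).
Among Fontaine, Greco, Marino, Varga, Vance and Delgado, by roll number (lower first): Fontaine, Greco, Marino, Varga and Vance (463) before Delgado (629).
Among Fontaine, Greco, Marino, Varga and Vance, by date of appointment to the Order (earlier first): Fontaine (2012-07-19) before Greco (2012-07-25) before Marino (2013-02-01) before Varga (2014-05-24) before Vance (2015-06-07).
Order: Fontaine, Greco, Marino, Varga, Vance, Delgado, Harlow.

Harlow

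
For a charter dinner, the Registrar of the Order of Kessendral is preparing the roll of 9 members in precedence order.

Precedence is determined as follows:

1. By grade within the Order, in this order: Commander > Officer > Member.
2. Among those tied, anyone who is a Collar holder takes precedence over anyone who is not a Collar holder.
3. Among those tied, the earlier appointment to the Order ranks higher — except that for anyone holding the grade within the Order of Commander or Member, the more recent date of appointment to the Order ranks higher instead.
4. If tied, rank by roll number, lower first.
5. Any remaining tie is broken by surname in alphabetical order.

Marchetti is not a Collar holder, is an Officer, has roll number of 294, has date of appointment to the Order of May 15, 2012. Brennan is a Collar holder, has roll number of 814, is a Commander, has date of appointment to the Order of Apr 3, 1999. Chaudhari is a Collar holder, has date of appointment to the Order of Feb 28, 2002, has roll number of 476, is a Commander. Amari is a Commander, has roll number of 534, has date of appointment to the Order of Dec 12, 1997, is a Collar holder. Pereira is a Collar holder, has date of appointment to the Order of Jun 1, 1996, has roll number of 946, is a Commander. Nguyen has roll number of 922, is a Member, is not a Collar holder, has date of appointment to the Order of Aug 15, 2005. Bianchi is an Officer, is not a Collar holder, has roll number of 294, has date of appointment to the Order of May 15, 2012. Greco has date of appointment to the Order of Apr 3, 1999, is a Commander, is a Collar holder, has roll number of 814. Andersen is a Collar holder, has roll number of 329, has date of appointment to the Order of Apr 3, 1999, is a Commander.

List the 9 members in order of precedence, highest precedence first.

By grade within the Order: Chaudhari, Andersen, Brennan, Greco, Amari and Pereira (Commander); then Bianchi and Marchetti (Officer); then Nguyen (Member).
Chaudhari, Andersen, Brennan, Greco, Amari and Pereira are each a Collar holder, so the next rule applies.
Among Chaudhari, Andersen, Brennan, Greco, Amari and Pereira, by date of appointment to the Order (later first) (reversed rule for this group): Chaudhari (Feb 28, 2002) before Andersen, Brennan and Greco (Apr 3, 1999) before Amari (Dec 12, 1997) before Pereira (Jun 1, 1996).
Among Andersen, Brennan and Greco, by roll number (lower first): Andersen (329) before Brennan and Greco (814).
Among Brennan and Greco, alphabetically by surname: Brennan before Greco.
Bianchi and Marchetti are each not a Collar holder, so the next rule applies.
Bianchi and Marchetti both have date of appointment to the Order May 15, 2012, so the next rule applies.
Bianchi and Marchetti both have roll number 294, so the next rule applies.
Among Bianchi and Marchetti, alphabetically by surname: Bianchi before Marchetti.
Full order: Chaudhari, Andersen, Brennan, Greco, Amari, Pereira, Bianchi, Marchetti, Nguyen.

Chaudhari, Andersen, Brennan, Greco, Amari, Pereira, Bianchi, Marchetti, Nguyen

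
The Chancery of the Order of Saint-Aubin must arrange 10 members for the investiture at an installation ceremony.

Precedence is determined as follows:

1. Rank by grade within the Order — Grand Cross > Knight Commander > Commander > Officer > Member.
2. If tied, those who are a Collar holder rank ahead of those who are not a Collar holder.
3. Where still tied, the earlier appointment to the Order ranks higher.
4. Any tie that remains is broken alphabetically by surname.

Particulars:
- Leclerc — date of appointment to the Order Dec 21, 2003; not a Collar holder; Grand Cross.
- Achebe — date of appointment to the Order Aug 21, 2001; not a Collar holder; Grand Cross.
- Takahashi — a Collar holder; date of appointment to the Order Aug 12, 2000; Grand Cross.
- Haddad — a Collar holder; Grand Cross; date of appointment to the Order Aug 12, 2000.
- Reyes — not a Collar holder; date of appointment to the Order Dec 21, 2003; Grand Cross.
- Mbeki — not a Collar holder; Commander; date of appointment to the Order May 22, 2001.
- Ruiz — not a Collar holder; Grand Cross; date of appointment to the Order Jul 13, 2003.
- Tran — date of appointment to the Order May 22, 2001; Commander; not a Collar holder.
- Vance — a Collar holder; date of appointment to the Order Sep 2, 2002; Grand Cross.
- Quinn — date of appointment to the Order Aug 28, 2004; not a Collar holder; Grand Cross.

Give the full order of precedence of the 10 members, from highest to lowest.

By grade within the Order: Haddad, Takahashi, Vance, Achebe, Ruiz, Leclerc, Reyes and Quinn (Grand Cross); then Mbeki and Tran (Commander).
Among Haddad, Takahashi, Vance, Achebe, Ruiz, Leclerc, Reyes and Quinn, a Collar holder before not a Collar holder: Haddad, Takahashi and Vance (a Collar holder) before Achebe, Ruiz, Leclerc, Reyes and Quinn (not a Collar holder).
Among Haddad, Takahashi and Vance, by date of appointment to the Order (earlier first): Haddad and Takahashi (Aug 12, 2000) before Vance (Sep 2, 2002).
Among Haddad and Takahashi, alphabetically by surname: Haddad before Takahashi.
Among Achebe, Ruiz, Leclerc, Reyes and Quinn, by date of appointment to the Order (earlier first): Achebe (Aug 21, 2001) before Ruiz (Jul 13, 2003) before Leclerc and Reyes (Dec 21, 2003) before Quinn (Aug 28, 2004).
Among Leclerc and Reyes, alphabetically by surname: Leclerc before Reyes.
Mbeki and Tran are each not a Collar holder, so the next rule applies.
Mbeki and Tran both have date of appointment to the Order May 22, 2001, so the next rule applies.
Among Mbeki and Tran, alphabetically by surname: Mbeki before Tran.
Full order: Haddad, Takahashi, Vance, Achebe, Ruiz, Leclerc, Reyes, Quinn, Mbeki, Tran.

Haddad, Takahashi, Vance, Achebe, Ruiz, Leclerc, Reyes, Quinn, Mbeki, Tran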